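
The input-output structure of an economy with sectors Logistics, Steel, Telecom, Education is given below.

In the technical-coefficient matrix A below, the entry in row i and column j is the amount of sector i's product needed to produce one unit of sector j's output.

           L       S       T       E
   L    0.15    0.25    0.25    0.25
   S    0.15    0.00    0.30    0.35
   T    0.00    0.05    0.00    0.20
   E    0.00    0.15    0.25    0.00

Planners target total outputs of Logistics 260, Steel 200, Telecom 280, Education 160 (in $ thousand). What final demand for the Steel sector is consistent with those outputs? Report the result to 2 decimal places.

d_S = 21.00

I − A =
  [   0.85    -0.25    -0.25    -0.25]
  [  -0.15     1.00    -0.30    -0.35]
  [   0.00    -0.05     1.00    -0.20]
  [   0.00    -0.15    -0.25     1.00]
d = (I − A) x:
  d_L = (+0.85)·260 + (-0.25)·200 + (-0.25)·280 + (-0.25)·160 = 61.00
  d_S = (-0.15)·260 + (+1.00)·200 + (-0.30)·280 + (-0.35)·160 = 21.00
  d_T = (+0.00)·260 + (-0.05)·200 + (+1.00)·280 + (-0.20)·160 = 238.00
  d_E = (+0.00)·260 + (-0.15)·200 + (-0.25)·280 + (+1.00)·160 = 60.00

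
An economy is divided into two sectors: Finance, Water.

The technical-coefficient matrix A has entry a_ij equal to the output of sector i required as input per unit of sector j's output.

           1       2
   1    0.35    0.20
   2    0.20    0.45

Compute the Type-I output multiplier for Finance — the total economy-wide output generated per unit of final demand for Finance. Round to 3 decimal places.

m_1 = 2.362

I − A =
  [   0.65    -0.20]
  [  -0.20     0.55]
det(I−A) = (0.65)(0.55) − (-0.20)(-0.20) = 0.3175
adj(I−A) = [[0.55, 0.20], [0.20, 0.65]]
(I − A)⁻¹ = adj(I−A) / det(I−A) ≈
  [   1.7323     0.6299]
  [   0.6299     2.0472]
The output multiplier for sector j is the column-j sum of the Leontief inverse (I − A)⁻¹ = adj(I−A) / det(I−A).
Column 1 of adj(I−A): (0.55, 0.20); det(I−A) = 0.3175.
m_1 = (0.55 + 0.20) / 0.3175 = 0.75 / 0.3175 ≈ 2.362.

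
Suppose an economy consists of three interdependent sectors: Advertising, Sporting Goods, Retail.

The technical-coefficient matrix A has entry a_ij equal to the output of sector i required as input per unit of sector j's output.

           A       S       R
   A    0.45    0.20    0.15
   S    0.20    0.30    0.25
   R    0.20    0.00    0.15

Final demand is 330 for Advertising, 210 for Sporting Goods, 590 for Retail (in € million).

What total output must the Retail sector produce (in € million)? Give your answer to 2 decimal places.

x_R = 984.37

I − A =
  [   0.55    -0.20    -0.15]
  [  -0.20     0.70    -0.25]
  [  -0.20     0.00     0.85]
Cofactors of I−A, C_ij = (−1)^(i+j)·(minor ij) (rows/columns in the sector order above):
  C_11 = (0.70)(0.85) − (-0.25)(0.00) = 0.5950
  C_12 = −[(-0.20)(0.85) − (-0.25)(-0.20)] = 0.2200
  C_13 = (-0.20)(0.00) − (0.70)(-0.20) = 0.1400
  C_21 = −[(-0.20)(0.85) − (-0.15)(0.00)] = 0.1700
  C_22 = (0.55)(0.85) − (-0.15)(-0.20) = 0.4375
  C_23 = −[(0.55)(0.00) − (-0.20)(-0.20)] = 0.0400
  C_31 = (-0.20)(-0.25) − (-0.15)(0.70) = 0.1550
  C_32 = −[(0.55)(-0.25) − (-0.15)(-0.20)] = 0.1675
  C_33 = (0.55)(0.70) − (-0.20)(-0.20) = 0.3450
det(I−A) = Σ_j (I−A)_1j·C_1j = (0.55)(0.5950) + (-0.20)(0.2200) + (-0.15)(0.1400) = 0.26225
adj(I−A) = Cᵀ =
  [ 0.5950   0.1700   0.1550]
  [ 0.2200   0.4375   0.1675]
  [ 0.1400   0.0400   0.3450]
(I − A)⁻¹ = adj(I−A) / det(I−A) ≈
  [   2.2688     0.6482     0.5910]
  [   0.8389     1.6683     0.6387]
  [   0.5338     0.1525     1.3155]
x = (I − A)⁻¹ d = adj(I−A)·d / det(I−A), with det(I−A) = 0.26225:
  x_A = (0.5950·330 + 0.1700·210 + 0.1550·590) / 0.26225 = 323.50 / 0.26225 ≈ 1233.56
  x_S = (0.2200·330 + 0.4375·210 + 0.1675·590) / 0.26225 = 263.30 / 0.26225 ≈ 1004.00
  x_R = (0.1400·330 + 0.0400·210 + 0.3450·590) / 0.26225 = 258.15 / 0.26225 ≈ 984.37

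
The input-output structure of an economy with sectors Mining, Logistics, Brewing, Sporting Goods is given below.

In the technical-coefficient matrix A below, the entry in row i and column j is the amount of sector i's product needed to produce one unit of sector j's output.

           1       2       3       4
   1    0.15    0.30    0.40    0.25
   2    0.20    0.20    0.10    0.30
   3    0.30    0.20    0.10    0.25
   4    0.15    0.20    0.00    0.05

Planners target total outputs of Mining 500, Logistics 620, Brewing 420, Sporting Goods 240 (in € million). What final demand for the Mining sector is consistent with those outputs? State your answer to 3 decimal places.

I − A =
  [   0.85    -0.30    -0.40    -0.25]
  [  -0.20     0.80    -0.10    -0.30]
  [  -0.30    -0.20     0.90    -0.25]
  [  -0.15    -0.20     0.00     0.95]
d = (I − A) x:
  d_1 = (+0.85)·500 + (-0.30)·620 + (-0.40)·420 + (-0.25)·240 = 11.000
  d_2 = (-0.20)·500 + (+0.80)·620 + (-0.10)·420 + (-0.30)·240 = 282.000
  d_3 = (-0.30)·500 + (-0.20)·620 + (+0.90)·420 + (-0.25)·240 = 44.000
  d_4 = (-0.15)·500 + (-0.20)·620 + (+0.00)·420 + (+0.95)·240 = 29.000

d_1 = 11.000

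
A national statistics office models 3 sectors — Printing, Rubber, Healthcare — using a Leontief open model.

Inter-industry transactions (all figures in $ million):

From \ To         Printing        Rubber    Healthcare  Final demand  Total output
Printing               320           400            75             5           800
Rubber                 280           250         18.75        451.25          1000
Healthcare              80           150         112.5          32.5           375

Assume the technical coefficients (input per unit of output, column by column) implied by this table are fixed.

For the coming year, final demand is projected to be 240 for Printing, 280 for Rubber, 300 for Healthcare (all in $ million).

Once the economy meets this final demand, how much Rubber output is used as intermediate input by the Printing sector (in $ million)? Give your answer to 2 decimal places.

Technical coefficients a_ij = z_ij / X_j:
  a_11 = 320/800 = 0.40, a_21 = 280/800 = 0.35, a_31 = 80/800 = 0.10
  a_12 = 400/1000 = 0.40, a_22 = 250/1000 = 0.25, a_32 = 150/1000 = 0.15
  a_13 = 75/375 = 0.20, a_23 = 18.75/375 = 0.05, a_33 = 112.5/375 = 0.30
I − A =
  [   0.60    -0.40    -0.20]
  [  -0.35     0.75    -0.05]
  [  -0.10    -0.15     0.70]
Cofactors of I−A, C_ij = (−1)^(i+j)·(minor ij) (rows/columns in the sector order above):
  C_11 = (0.75)(0.70) − (-0.05)(-0.15) = 0.5175
  C_12 = −[(-0.35)(0.70) − (-0.05)(-0.10)] = 0.2500
  C_13 = (-0.35)(-0.15) − (0.75)(-0.10) = 0.1275
  C_21 = −[(-0.40)(0.70) − (-0.20)(-0.15)] = 0.3100
  C_22 = (0.60)(0.70) − (-0.20)(-0.10) = 0.4000
  C_23 = −[(0.60)(-0.15) − (-0.40)(-0.10)] = 0.1300
  C_31 = (-0.40)(-0.05) − (-0.20)(0.75) = 0.1700
  C_32 = −[(0.60)(-0.05) − (-0.20)(-0.35)] = 0.1000
  C_33 = (0.60)(0.75) − (-0.40)(-0.35) = 0.3100
det(I−A) = Σ_j (I−A)_1j·C_1j = (0.60)(0.5175) + (-0.40)(0.2500) + (-0.20)(0.1275) = 0.1850
adj(I−A) = Cᵀ =
  [ 0.5175   0.3100   0.1700]
  [ 0.2500   0.4000   0.1000]
  [ 0.1275   0.1300   0.3100]
(I − A)⁻¹ = adj(I−A) / det(I−A) ≈
  [   2.7973     1.6757     0.9189]
  [   1.3514     2.1622     0.5405]
  [   0.6892     0.7027     1.6757]
First solve x = (I − A)⁻¹ d = adj(I−A)·d / det(I−A); in particular x_1 = (0.5175·240 + 0.3100·280 + 0.1700·300) / 0.1850 = 262.00 / 0.1850 ≈ 1416.2162.
Intermediate flow from 2 to 1: z_21 = a_21 · x_1 = 0.35 × 262.00 / 0.1850 = 91.70 / 0.1850 ≈ 495.68.

z_21 = 495.68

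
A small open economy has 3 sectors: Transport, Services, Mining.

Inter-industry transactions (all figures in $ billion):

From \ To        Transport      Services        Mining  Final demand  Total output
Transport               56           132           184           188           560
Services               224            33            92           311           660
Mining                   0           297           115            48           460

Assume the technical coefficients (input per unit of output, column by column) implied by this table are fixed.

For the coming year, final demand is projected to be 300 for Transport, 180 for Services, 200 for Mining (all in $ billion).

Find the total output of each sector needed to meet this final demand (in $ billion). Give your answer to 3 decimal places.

Technical coefficients a_ij = z_ij / X_j:
  a_11 = 56/560 = 0.10, a_21 = 224/560 = 0.40, a_31 = 0/560 = 0.00
  a_12 = 132/660 = 0.20, a_22 = 33/660 = 0.05, a_32 = 297/660 = 0.45
  a_13 = 184/460 = 0.40, a_23 = 92/460 = 0.20, a_33 = 115/460 = 0.25
I − A =
  [   0.90    -0.20    -0.40]
  [  -0.40     0.95    -0.20]
  [   0.00    -0.45     0.75]
Cofactors of I−A, C_ij = (−1)^(i+j)·(minor ij) (rows/columns in the sector order above):
  C_11 = (0.95)(0.75) − (-0.20)(-0.45) = 0.6225
  C_12 = −[(-0.40)(0.75) − (-0.20)(0.00)] = 0.3000
  C_13 = (-0.40)(-0.45) − (0.95)(0.00) = 0.1800
  C_21 = −[(-0.20)(0.75) − (-0.40)(-0.45)] = 0.3300
  C_22 = (0.90)(0.75) − (-0.40)(0.00) = 0.6750
  C_23 = −[(0.90)(-0.45) − (-0.20)(0.00)] = 0.4050
  C_31 = (-0.20)(-0.20) − (-0.40)(0.95) = 0.4200
  C_32 = −[(0.90)(-0.20) − (-0.40)(-0.40)] = 0.3400
  C_33 = (0.90)(0.95) − (-0.20)(-0.40) = 0.7750
det(I−A) = Σ_j (I−A)_1j·C_1j = (0.90)(0.6225) + (-0.20)(0.3000) + (-0.40)(0.1800) = 0.42825
adj(I−A) = Cᵀ =
  [ 0.6225   0.3300   0.4200]
  [ 0.3000   0.6750   0.3400]
  [ 0.1800   0.4050   0.7750]
(I − A)⁻¹ = adj(I−A) / det(I−A) ≈
  [   1.4536     0.7706     0.9807]
  [   0.7005     1.5762     0.7939]
  [   0.4203     0.9457     1.8097]
x = (I − A)⁻¹ d = adj(I−A)·d / det(I−A), with det(I−A) = 0.42825:
  x_1 = (0.6225·300 + 0.3300·180 + 0.4200·200) / 0.42825 = 330.15 / 0.42825 ≈ 770.928
  x_2 = (0.3000·300 + 0.6750·180 + 0.3400·200) / 0.42825 = 279.50 / 0.42825 ≈ 652.656
  x_3 = (0.1800·300 + 0.4050·180 + 0.7750·200) / 0.42825 = 281.90 / 0.42825 ≈ 658.260

x_1 = 770.928, x_2 = 652.656, x_3 = 658.260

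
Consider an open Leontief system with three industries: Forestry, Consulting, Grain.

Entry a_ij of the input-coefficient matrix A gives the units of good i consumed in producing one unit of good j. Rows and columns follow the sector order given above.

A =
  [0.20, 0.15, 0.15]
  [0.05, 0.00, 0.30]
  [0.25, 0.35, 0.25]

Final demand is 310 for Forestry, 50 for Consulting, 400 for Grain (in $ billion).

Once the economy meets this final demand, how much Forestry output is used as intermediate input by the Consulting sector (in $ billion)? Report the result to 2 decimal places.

I − A =
  [   0.80    -0.15    -0.15]
  [  -0.05     1.00    -0.30]
  [  -0.25    -0.35     0.75]
Cofactors of I−A, C_ij = (−1)^(i+j)·(minor ij) (rows/columns in the sector order above):
  C_11 = (1.00)(0.75) − (-0.30)(-0.35) = 0.6450
  C_12 = −[(-0.05)(0.75) − (-0.30)(-0.25)] = 0.1125
  C_13 = (-0.05)(-0.35) − (1.00)(-0.25) = 0.2675
  C_21 = −[(-0.15)(0.75) − (-0.15)(-0.35)] = 0.1650
  C_22 = (0.80)(0.75) − (-0.15)(-0.25) = 0.5625
  C_23 = −[(0.80)(-0.35) − (-0.15)(-0.25)] = 0.3175
  C_31 = (-0.15)(-0.30) − (-0.15)(1.00) = 0.1950
  C_32 = −[(0.80)(-0.30) − (-0.15)(-0.05)] = 0.2475
  C_33 = (0.80)(1.00) − (-0.15)(-0.05) = 0.7925
det(I−A) = Σ_j (I−A)_1j·C_1j = (0.80)(0.6450) + (-0.15)(0.1125) + (-0.15)(0.2675) = 0.4590
adj(I−A) = Cᵀ =
  [ 0.6450   0.1650   0.1950]
  [ 0.1125   0.5625   0.2475]
  [ 0.2675   0.3175   0.7925]
(I − A)⁻¹ = adj(I−A) / det(I−A) ≈
  [   1.4052     0.3595     0.4248]
  [   0.2451     1.2255     0.5392]
  [   0.5828     0.6917     1.7266]
First solve x = (I − A)⁻¹ d = adj(I−A)·d / det(I−A); in particular x_C = (0.1125·310 + 0.5625·50 + 0.2475·400) / 0.4590 = 162.00 / 0.4590 ≈ 352.9412.
Intermediate flow from F to C: z_FC = a_FC · x_C = 0.15 × 162.00 / 0.4590 = 24.30 / 0.4590 ≈ 52.94.

z_FC = 52.94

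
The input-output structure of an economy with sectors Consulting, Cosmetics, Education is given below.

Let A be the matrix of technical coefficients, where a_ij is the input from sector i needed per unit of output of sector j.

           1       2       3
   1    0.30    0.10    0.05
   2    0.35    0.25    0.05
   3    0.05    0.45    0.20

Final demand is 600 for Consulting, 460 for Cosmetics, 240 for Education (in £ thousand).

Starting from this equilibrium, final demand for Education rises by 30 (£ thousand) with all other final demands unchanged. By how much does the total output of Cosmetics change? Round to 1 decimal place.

Δx_2 = 4.3

I − A =
  [   0.70    -0.10    -0.05]
  [  -0.35     0.75    -0.05]
  [  -0.05    -0.45     0.80]
Cofactors of I−A, C_ij = (−1)^(i+j)·(minor ij) (rows/columns in the sector order above):
  C_11 = (0.75)(0.80) − (-0.05)(-0.45) = 0.5775
  C_12 = −[(-0.35)(0.80) − (-0.05)(-0.05)] = 0.2825
  C_13 = (-0.35)(-0.45) − (0.75)(-0.05) = 0.1950
  C_21 = −[(-0.10)(0.80) − (-0.05)(-0.45)] = 0.1025
  C_22 = (0.70)(0.80) − (-0.05)(-0.05) = 0.5575
  C_23 = −[(0.70)(-0.45) − (-0.10)(-0.05)] = 0.3200
  C_31 = (-0.10)(-0.05) − (-0.05)(0.75) = 0.0425
  C_32 = −[(0.70)(-0.05) − (-0.05)(-0.35)] = 0.0525
  C_33 = (0.70)(0.75) − (-0.10)(-0.35) = 0.4900
det(I−A) = Σ_j (I−A)_1j·C_1j = (0.70)(0.5775) + (-0.10)(0.2825) + (-0.05)(0.1950) = 0.36625
adj(I−A) = Cᵀ =
  [ 0.5775   0.1025   0.0425]
  [ 0.2825   0.5575   0.0525]
  [ 0.1950   0.3200   0.4900]
(I − A)⁻¹ = adj(I−A) / det(I−A) ≈
  [   1.5768     0.2799     0.1160]
  [   0.7713     1.5222     0.1433]
  [   0.5324     0.8737     1.3379]
Δx = (I − A)⁻¹ Δd with Δd having +30 in the Education component and 0 elsewhere.
So Δx_2 = L_23 · (+30), where L_23 = adj(I−A)_23 / det(I−A) = 0.0525 / 0.36625.
Δx_2 = 0.0525 × (+30) / 0.36625 = 1.575 / 0.36625 ≈ 4.3.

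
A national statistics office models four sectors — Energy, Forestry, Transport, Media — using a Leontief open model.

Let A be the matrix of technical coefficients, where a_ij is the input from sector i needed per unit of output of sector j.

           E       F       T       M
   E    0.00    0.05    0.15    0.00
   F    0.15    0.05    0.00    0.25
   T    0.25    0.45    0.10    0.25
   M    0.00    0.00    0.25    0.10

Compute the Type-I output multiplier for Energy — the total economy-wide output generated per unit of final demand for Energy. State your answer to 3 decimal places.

I − A =
  [   1.00    -0.05    -0.15     0.00]
  [  -0.15     0.95     0.00    -0.25]
  [  -0.25    -0.45     0.90    -0.25]
  [   0.00     0.00    -0.25     0.90]
Compute the cofactors C_ij = (−1)^(i+j)·(3×3 minor ij) of I−A; the adjugate is their transpose:
adj(I−A) = Cᵀ =
  [ 0.682000   0.098125   0.131375   0.063750]
  [ 0.127750   0.713750   0.082750   0.221250]
  [ 0.274500   0.416250   0.848250   0.351250]
  [ 0.076250   0.115625   0.235625   0.802500]
det(I−A) = Σ_j (I−A)_1j·C_1j = (1.00)(0.682000) + (-0.05)(0.127750) + (-0.15)(0.274500) + (0.00)(0.076250) = 0.6344375
(I − A)⁻¹ = adj(I−A) / det(I−A) ≈
  [   1.0750     0.1547     0.2071     0.1005]
  [   0.2014     1.1250     0.1304     0.3487]
  [   0.4327     0.6561     1.3370     0.5536]
  [   0.1202     0.1822     0.3714     1.2649]
The output multiplier for sector j is the column-j sum of the Leontief inverse (I − A)⁻¹ = adj(I−A) / det(I−A).
Column E of adj(I−A): (0.682000, 0.127750, 0.274500, 0.076250); det(I−A) = 0.6344375.
m_E = (0.682000 + 0.127750 + 0.274500 + 0.076250) / 0.6344375 = 1.1605 / 0.6344375 ≈ 1.829.

m_E = 1.829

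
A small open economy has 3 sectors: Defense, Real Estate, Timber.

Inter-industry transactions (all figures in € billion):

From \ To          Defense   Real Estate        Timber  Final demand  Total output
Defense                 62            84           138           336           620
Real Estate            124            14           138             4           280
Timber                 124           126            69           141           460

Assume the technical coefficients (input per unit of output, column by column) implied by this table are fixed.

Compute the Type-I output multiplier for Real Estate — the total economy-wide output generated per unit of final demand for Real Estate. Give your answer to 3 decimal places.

Technical coefficients a_ij = z_ij / X_j:
  a_11 = 62/620 = 0.10, a_21 = 124/620 = 0.20, a_31 = 124/620 = 0.20
  a_12 = 84/280 = 0.30, a_22 = 14/280 = 0.05, a_32 = 126/280 = 0.45
  a_13 = 138/460 = 0.30, a_23 = 138/460 = 0.30, a_33 = 69/460 = 0.15
I − A =
  [   0.90    -0.30    -0.30]
  [  -0.20     0.95    -0.30]
  [  -0.20    -0.45     0.85]
Cofactors of I−A, C_ij = (−1)^(i+j)·(minor ij) (rows/columns in the sector order above):
  C_11 = (0.95)(0.85) − (-0.30)(-0.45) = 0.6725
  C_12 = −[(-0.20)(0.85) − (-0.30)(-0.20)] = 0.2300
  C_13 = (-0.20)(-0.45) − (0.95)(-0.20) = 0.2800
  C_21 = −[(-0.30)(0.85) − (-0.30)(-0.45)] = 0.3900
  C_22 = (0.90)(0.85) − (-0.30)(-0.20) = 0.7050
  C_23 = −[(0.90)(-0.45) − (-0.30)(-0.20)] = 0.4650
  C_31 = (-0.30)(-0.30) − (-0.30)(0.95) = 0.3750
  C_32 = −[(0.90)(-0.30) − (-0.30)(-0.20)] = 0.3300
  C_33 = (0.90)(0.95) − (-0.30)(-0.20) = 0.7950
det(I−A) = Σ_j (I−A)_1j·C_1j = (0.90)(0.6725) + (-0.30)(0.2300) + (-0.30)(0.2800) = 0.45225
adj(I−A) = Cᵀ =
  [ 0.6725   0.3900   0.3750]
  [ 0.2300   0.7050   0.3300]
  [ 0.2800   0.4650   0.7950]
(I − A)⁻¹ = adj(I−A) / det(I−A) ≈
  [   1.4870     0.8624     0.8292]
  [   0.5086     1.5589     0.7297]
  [   0.6191     1.0282     1.7579]
The output multiplier for sector j is the column-j sum of the Leontief inverse (I − A)⁻¹ = adj(I−A) / det(I−A).
Column 2 of adj(I−A): (0.3900, 0.7050, 0.4650); det(I−A) = 0.45225.
m_2 = (0.3900 + 0.7050 + 0.4650) / 0.45225 = 1.56 / 0.45225 ≈ 3.449.

m_2 = 3.449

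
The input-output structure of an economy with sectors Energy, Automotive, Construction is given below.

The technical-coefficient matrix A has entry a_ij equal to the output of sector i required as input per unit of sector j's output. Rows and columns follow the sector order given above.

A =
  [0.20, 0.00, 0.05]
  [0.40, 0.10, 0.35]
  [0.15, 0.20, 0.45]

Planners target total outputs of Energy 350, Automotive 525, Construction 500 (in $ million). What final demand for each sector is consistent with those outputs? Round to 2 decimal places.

I − A =
  [   0.80     0.00    -0.05]
  [  -0.40     0.90    -0.35]
  [  -0.15    -0.20     0.55]
d = (I − A) x:
  d_1 = (+0.80)·350 + (+0.00)·525 + (-0.05)·500 = 255.00
  d_2 = (-0.40)·350 + (+0.90)·525 + (-0.35)·500 = 157.50
  d_3 = (-0.15)·350 + (-0.20)·525 + (+0.55)·500 = 117.50

d_1 = 255.00, d_2 = 157.50, d_3 = 117.50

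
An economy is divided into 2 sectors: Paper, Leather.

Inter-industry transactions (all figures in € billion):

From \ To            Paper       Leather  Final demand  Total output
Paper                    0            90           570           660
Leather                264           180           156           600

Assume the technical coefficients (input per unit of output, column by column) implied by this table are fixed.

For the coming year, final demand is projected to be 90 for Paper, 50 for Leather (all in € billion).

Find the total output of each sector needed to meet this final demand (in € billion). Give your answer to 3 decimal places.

Technical coefficients a_ij = z_ij / X_j:
  a_11 = 0/660 = 0.00, a_21 = 264/660 = 0.40
  a_12 = 90/600 = 0.15, a_22 = 180/600 = 0.30
I − A =
  [   1.00    -0.15]
  [  -0.40     0.70]
det(I−A) = (1.00)(0.70) − (-0.15)(-0.40) = 0.6400
adj(I−A) = [[0.70, 0.15], [0.40, 1.00]]
(I − A)⁻¹ = adj(I−A) / det(I−A) ≈
  [   1.0938     0.2344]
  [   0.6250     1.5625]
x = (I − A)⁻¹ d = adj(I−A)·d / det(I−A), with det(I−A) = 0.6400:
  x_1 = (0.70·90 + 0.15·50) / 0.6400 = 70.50 / 0.6400 ≈ 110.156
  x_2 = (0.40·90 + 1.00·50) / 0.6400 = 86.00 / 0.6400 = 134.375

x_1 = 110.156, x_2 = 134.375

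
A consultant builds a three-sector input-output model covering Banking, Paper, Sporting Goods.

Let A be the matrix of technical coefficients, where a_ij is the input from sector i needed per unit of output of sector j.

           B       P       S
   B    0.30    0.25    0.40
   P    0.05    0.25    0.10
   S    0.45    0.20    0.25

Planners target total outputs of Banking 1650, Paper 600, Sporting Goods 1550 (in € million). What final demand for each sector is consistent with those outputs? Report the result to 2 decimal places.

I − A =
  [   0.70    -0.25    -0.40]
  [  -0.05     0.75    -0.10]
  [  -0.45    -0.20     0.75]
d = (I − A) x:
  d_B = (+0.70)·1650 + (-0.25)·600 + (-0.40)·1550 = 385.00
  d_P = (-0.05)·1650 + (+0.75)·600 + (-0.10)·1550 = 212.50
  d_S = (-0.45)·1650 + (-0.20)·600 + (+0.75)·1550 = 300.00

d_B = 385.00, d_P = 212.50, d_S = 300.00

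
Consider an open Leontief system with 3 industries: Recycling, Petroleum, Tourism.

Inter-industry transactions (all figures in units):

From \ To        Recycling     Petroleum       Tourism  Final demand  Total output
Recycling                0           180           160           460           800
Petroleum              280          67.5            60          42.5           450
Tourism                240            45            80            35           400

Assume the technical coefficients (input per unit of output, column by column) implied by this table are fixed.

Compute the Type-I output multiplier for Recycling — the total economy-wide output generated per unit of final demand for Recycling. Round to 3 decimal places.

m_1 = 3.055

Technical coefficients a_ij = z_ij / X_j:
  a_11 = 0/800 = 0.00, a_21 = 280/800 = 0.35, a_31 = 240/800 = 0.30
  a_12 = 180/450 = 0.40, a_22 = 67.5/450 = 0.15, a_32 = 45/450 = 0.10
  a_13 = 160/400 = 0.40, a_23 = 60/400 = 0.15, a_33 = 80/400 = 0.20
I − A =
  [   1.00    -0.40    -0.40]
  [  -0.35     0.85    -0.15]
  [  -0.30    -0.10     0.80]
Cofactors of I−A, C_ij = (−1)^(i+j)·(minor ij) (rows/columns in the sector order above):
  C_11 = (0.85)(0.80) − (-0.15)(-0.10) = 0.6650
  C_12 = −[(-0.35)(0.80) − (-0.15)(-0.30)] = 0.3250
  C_13 = (-0.35)(-0.10) − (0.85)(-0.30) = 0.2900
  C_21 = −[(-0.40)(0.80) − (-0.40)(-0.10)] = 0.3600
  C_22 = (1.00)(0.80) − (-0.40)(-0.30) = 0.6800
  C_23 = −[(1.00)(-0.10) − (-0.40)(-0.30)] = 0.2200
  C_31 = (-0.40)(-0.15) − (-0.40)(0.85) = 0.4000
  C_32 = −[(1.00)(-0.15) − (-0.40)(-0.35)] = 0.2900
  C_33 = (1.00)(0.85) − (-0.40)(-0.35) = 0.7100
det(I−A) = Σ_j (I−A)_1j·C_1j = (1.00)(0.6650) + (-0.40)(0.3250) + (-0.40)(0.2900) = 0.4190
adj(I−A) = Cᵀ =
  [ 0.6650   0.3600   0.4000]
  [ 0.3250   0.6800   0.2900]
  [ 0.2900   0.2200   0.7100]
(I − A)⁻¹ = adj(I−A) / det(I−A) ≈
  [   1.5871     0.8592     0.9547]
  [   0.7757     1.6229     0.6921]
  [   0.6921     0.5251     1.6945]
The output multiplier for sector j is the column-j sum of the Leontief inverse (I − A)⁻¹ = adj(I−A) / det(I−A).
Column 1 of adj(I−A): (0.6650, 0.3250, 0.2900); det(I−A) = 0.4190.
m_1 = (0.6650 + 0.3250 + 0.2900) / 0.4190 = 1.28 / 0.4190 ≈ 3.055.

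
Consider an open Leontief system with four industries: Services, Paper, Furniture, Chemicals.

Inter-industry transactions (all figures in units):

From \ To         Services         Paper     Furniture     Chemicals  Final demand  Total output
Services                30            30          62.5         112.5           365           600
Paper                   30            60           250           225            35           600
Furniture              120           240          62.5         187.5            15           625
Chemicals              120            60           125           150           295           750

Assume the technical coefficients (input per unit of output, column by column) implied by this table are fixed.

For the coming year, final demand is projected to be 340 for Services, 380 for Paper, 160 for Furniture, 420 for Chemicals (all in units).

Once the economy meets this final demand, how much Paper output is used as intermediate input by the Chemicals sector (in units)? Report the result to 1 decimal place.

z_24 = 372.5

Technical coefficients a_ij = z_ij / X_j:
  a_11 = 30/600 = 0.05, a_21 = 30/600 = 0.05, a_31 = 120/600 = 0.20, a_41 = 120/600 = 0.20
  a_12 = 30/600 = 0.05, a_22 = 60/600 = 0.10, a_32 = 240/600 = 0.40, a_42 = 60/600 = 0.10
  a_13 = 62.5/625 = 0.10, a_23 = 250/625 = 0.40, a_33 = 62.5/625 = 0.10, a_43 = 125/625 = 0.20
  a_14 = 112.5/750 = 0.15, a_24 = 225/750 = 0.30, a_34 = 187.5/750 = 0.25, a_44 = 150/750 = 0.20
I − A =
  [   0.95    -0.05    -0.10    -0.15]
  [  -0.05     0.90    -0.40    -0.30]
  [  -0.20    -0.40     0.90    -0.25]
  [  -0.20    -0.10    -0.20     0.80]
Compute the cofactors C_ij = (−1)^(i+j)·(3×3 minor ij) of I−A; the adjugate is their transpose:
adj(I−A) = Cᵀ =
  [ 0.414000   0.093500   0.121000   0.150500]
  [ 0.183500   0.582500   0.360500   0.365500]
  [ 0.224250   0.329250   0.622750   0.360125]
  [ 0.182500   0.178500   0.231000   0.591250]
det(I−A) = Σ_j (I−A)_1j·C_1j = (0.95)(0.414000) + (-0.05)(0.183500) + (-0.10)(0.224250) + (-0.15)(0.182500) = 0.334325
(I − A)⁻¹ = adj(I−A) / det(I−A) ≈
  [   1.2383     0.2797     0.3619     0.4502]
  [   0.5489     1.7423     1.0783     1.0932]
  [   0.6708     0.9848     1.8627     1.0772]
  [   0.5459     0.5339     0.6909     1.7685]
First solve x = (I − A)⁻¹ d = adj(I−A)·d / det(I−A); in particular x_4 = (0.182500·340 + 0.178500·380 + 0.231000·160 + 0.591250·420) / 0.334325 = 415.165 / 0.334325 ≈ 1241.801.
Intermediate flow from 2 to 4: z_24 = a_24 · x_4 = 0.30 × 415.165 / 0.334325 = 124.5495 / 0.334325 ≈ 372.5.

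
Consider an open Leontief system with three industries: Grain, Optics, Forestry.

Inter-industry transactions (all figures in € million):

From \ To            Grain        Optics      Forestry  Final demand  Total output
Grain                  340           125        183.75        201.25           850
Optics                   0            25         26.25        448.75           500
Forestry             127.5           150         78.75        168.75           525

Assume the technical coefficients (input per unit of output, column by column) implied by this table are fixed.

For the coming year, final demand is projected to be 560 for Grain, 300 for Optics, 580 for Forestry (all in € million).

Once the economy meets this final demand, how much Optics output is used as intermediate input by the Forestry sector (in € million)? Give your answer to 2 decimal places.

Technical coefficients a_ij = z_ij / X_j:
  a_11 = 340/850 = 0.40, a_21 = 0/850 = 0.00, a_31 = 127.5/850 = 0.15
  a_12 = 125/500 = 0.25, a_22 = 25/500 = 0.05, a_32 = 150/500 = 0.30
  a_13 = 183.75/525 = 0.35, a_23 = 26.25/525 = 0.05, a_33 = 78.75/525 = 0.15
I − A =
  [   0.60    -0.25    -0.35]
  [   0.00     0.95    -0.05]
  [  -0.15    -0.30     0.85]
Cofactors of I−A, C_ij = (−1)^(i+j)·(minor ij) (rows/columns in the sector order above):
  C_11 = (0.95)(0.85) − (-0.05)(-0.30) = 0.7925
  C_12 = −[(0.00)(0.85) − (-0.05)(-0.15)] = 0.0075
  C_13 = (0.00)(-0.30) − (0.95)(-0.15) = 0.1425
  C_21 = −[(-0.25)(0.85) − (-0.35)(-0.30)] = 0.3175
  C_22 = (0.60)(0.85) − (-0.35)(-0.15) = 0.4575
  C_23 = −[(0.60)(-0.30) − (-0.25)(-0.15)] = 0.2175
  C_31 = (-0.25)(-0.05) − (-0.35)(0.95) = 0.3450
  C_32 = −[(0.60)(-0.05) − (-0.35)(0.00)] = 0.0300
  C_33 = (0.60)(0.95) − (-0.25)(0.00) = 0.5700
det(I−A) = Σ_j (I−A)_1j·C_1j = (0.60)(0.7925) + (-0.25)(0.0075) + (-0.35)(0.1425) = 0.42375
adj(I−A) = Cᵀ =
  [ 0.7925   0.3175   0.3450]
  [ 0.0075   0.4575   0.0300]
  [ 0.1425   0.2175   0.5700]
(I − A)⁻¹ = adj(I−A) / det(I−A) ≈
  [   1.8702     0.7493     0.8142]
  [   0.0177     1.0796     0.0708]
  [   0.3363     0.5133     1.3451]
First solve x = (I − A)⁻¹ d = adj(I−A)·d / det(I−A); in particular x_3 = (0.1425·560 + 0.2175·300 + 0.5700·580) / 0.42375 = 475.65 / 0.42375 ≈ 1122.4779.
Intermediate flow from 2 to 3: z_23 = a_23 · x_3 = 0.05 × 475.65 / 0.42375 = 23.7825 / 0.42375 ≈ 56.12.

z_23 = 56.12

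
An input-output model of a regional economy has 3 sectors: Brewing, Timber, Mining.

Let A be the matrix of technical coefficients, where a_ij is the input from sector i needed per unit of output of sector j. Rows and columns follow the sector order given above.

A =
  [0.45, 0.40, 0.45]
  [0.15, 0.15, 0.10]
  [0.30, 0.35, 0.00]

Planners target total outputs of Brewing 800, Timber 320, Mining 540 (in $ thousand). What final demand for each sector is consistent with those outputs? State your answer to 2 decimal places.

d_B = 69.00, d_T = 98.00, d_M = 188.00

I − A =
  [   0.55    -0.40    -0.45]
  [  -0.15     0.85    -0.10]
  [  -0.30    -0.35     1.00]
d = (I − A) x:
  d_B = (+0.55)·800 + (-0.40)·320 + (-0.45)·540 = 69.00
  d_T = (-0.15)·800 + (+0.85)·320 + (-0.10)·540 = 98.00
  d_M = (-0.30)·800 + (-0.35)·320 + (+1.00)·540 = 188.00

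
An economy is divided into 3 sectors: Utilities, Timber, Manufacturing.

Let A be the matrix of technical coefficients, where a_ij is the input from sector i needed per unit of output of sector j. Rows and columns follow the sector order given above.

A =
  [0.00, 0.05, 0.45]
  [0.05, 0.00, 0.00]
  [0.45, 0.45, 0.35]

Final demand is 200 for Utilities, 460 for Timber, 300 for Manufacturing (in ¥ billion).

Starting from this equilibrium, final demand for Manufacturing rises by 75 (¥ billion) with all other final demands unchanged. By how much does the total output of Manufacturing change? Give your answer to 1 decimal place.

Δx_M = 171.7

I − A =
  [   1.00    -0.05    -0.45]
  [  -0.05     1.00     0.00]
  [  -0.45    -0.45     0.65]
Cofactors of I−A, C_ij = (−1)^(i+j)·(minor ij) (rows/columns in the sector order above):
  C_11 = (1.00)(0.65) − (0.00)(-0.45) = 0.6500
  C_12 = −[(-0.05)(0.65) − (0.00)(-0.45)] = 0.0325
  C_13 = (-0.05)(-0.45) − (1.00)(-0.45) = 0.4725
  C_21 = −[(-0.05)(0.65) − (-0.45)(-0.45)] = 0.2350
  C_22 = (1.00)(0.65) − (-0.45)(-0.45) = 0.4475
  C_23 = −[(1.00)(-0.45) − (-0.05)(-0.45)] = 0.4725
  C_31 = (-0.05)(0.00) − (-0.45)(1.00) = 0.4500
  C_32 = −[(1.00)(0.00) − (-0.45)(-0.05)] = 0.0225
  C_33 = (1.00)(1.00) − (-0.05)(-0.05) = 0.9975
det(I−A) = Σ_j (I−A)_1j·C_1j = (1.00)(0.6500) + (-0.05)(0.0325) + (-0.45)(0.4725) = 0.43575
adj(I−A) = Cᵀ =
  [ 0.6500   0.2350   0.4500]
  [ 0.0325   0.4475   0.0225]
  [ 0.4725   0.4725   0.9975]
(I − A)⁻¹ = adj(I−A) / det(I−A) ≈
  [   1.4917     0.5393     1.0327]
  [   0.0746     1.0270     0.0516]
  [   1.0843     1.0843     2.2892]
Δx = (I − A)⁻¹ Δd with Δd having +75 in the Manufacturing component and 0 elsewhere.
So Δx_M = L_MM · (+75), where L_MM = adj(I−A)_MM / det(I−A) = 0.9975 / 0.43575.
Δx_M = 0.9975 × (+75) / 0.43575 = 74.8125 / 0.43575 ≈ 171.7.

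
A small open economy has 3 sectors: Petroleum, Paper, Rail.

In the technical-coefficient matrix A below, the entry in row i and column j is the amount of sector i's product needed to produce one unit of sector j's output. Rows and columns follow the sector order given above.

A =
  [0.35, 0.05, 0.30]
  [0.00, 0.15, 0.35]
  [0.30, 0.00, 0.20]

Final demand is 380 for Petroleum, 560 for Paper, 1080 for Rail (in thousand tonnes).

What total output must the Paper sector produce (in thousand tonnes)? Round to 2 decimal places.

I − A =
  [   0.65    -0.05    -0.30]
  [   0.00     0.85    -0.35]
  [  -0.30     0.00     0.80]
Cofactors of I−A, C_ij = (−1)^(i+j)·(minor ij) (rows/columns in the sector order above):
  C_11 = (0.85)(0.80) − (-0.35)(0.00) = 0.6800
  C_12 = −[(0.00)(0.80) − (-0.35)(-0.30)] = 0.1050
  C_13 = (0.00)(0.00) − (0.85)(-0.30) = 0.2550
  C_21 = −[(-0.05)(0.80) − (-0.30)(0.00)] = 0.0400
  C_22 = (0.65)(0.80) − (-0.30)(-0.30) = 0.4300
  C_23 = −[(0.65)(0.00) − (-0.05)(-0.30)] = 0.0150
  C_31 = (-0.05)(-0.35) − (-0.30)(0.85) = 0.2725
  C_32 = −[(0.65)(-0.35) − (-0.30)(0.00)] = 0.2275
  C_33 = (0.65)(0.85) − (-0.05)(0.00) = 0.5525
det(I−A) = Σ_j (I−A)_1j·C_1j = (0.65)(0.6800) + (-0.05)(0.1050) + (-0.30)(0.2550) = 0.36025
adj(I−A) = Cᵀ =
  [ 0.6800   0.0400   0.2725]
  [ 0.1050   0.4300   0.2275]
  [ 0.2550   0.0150   0.5525]
(I − A)⁻¹ = adj(I−A) / det(I−A) ≈
  [   1.8876     0.1110     0.7564]
  [   0.2915     1.1936     0.6315]
  [   0.7078     0.0416     1.5337]
x = (I − A)⁻¹ d = adj(I−A)·d / det(I−A), with det(I−A) = 0.36025:
  x_1 = (0.6800·380 + 0.0400·560 + 0.2725·1080) / 0.36025 = 575.10 / 0.36025 ≈ 1596.39
  x_2 = (0.1050·380 + 0.4300·560 + 0.2275·1080) / 0.36025 = 526.40 / 0.36025 ≈ 1461.21
  x_3 = (0.2550·380 + 0.0150·560 + 0.5525·1080) / 0.36025 = 702.00 / 0.36025 ≈ 1948.65

x_2 = 1461.21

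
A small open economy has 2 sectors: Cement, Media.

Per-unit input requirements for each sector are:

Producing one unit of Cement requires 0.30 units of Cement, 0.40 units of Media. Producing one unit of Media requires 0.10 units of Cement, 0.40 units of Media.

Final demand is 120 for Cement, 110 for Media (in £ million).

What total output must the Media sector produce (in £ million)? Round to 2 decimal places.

I − A =
  [   0.70    -0.10]
  [  -0.40     0.60]
det(I−A) = (0.70)(0.60) − (-0.10)(-0.40) = 0.3800
adj(I−A) = [[0.60, 0.10], [0.40, 0.70]]
(I − A)⁻¹ = adj(I−A) / det(I−A) ≈
  [   1.5789     0.2632]
  [   1.0526     1.8421]
x = (I − A)⁻¹ d = adj(I−A)·d / det(I−A), with det(I−A) = 0.3800:
  x_1 = (0.60·120 + 0.10·110) / 0.3800 = 83.00 / 0.3800 ≈ 218.42
  x_2 = (0.40·120 + 0.70·110) / 0.3800 = 125.00 / 0.3800 ≈ 328.95

x_2 = 328.95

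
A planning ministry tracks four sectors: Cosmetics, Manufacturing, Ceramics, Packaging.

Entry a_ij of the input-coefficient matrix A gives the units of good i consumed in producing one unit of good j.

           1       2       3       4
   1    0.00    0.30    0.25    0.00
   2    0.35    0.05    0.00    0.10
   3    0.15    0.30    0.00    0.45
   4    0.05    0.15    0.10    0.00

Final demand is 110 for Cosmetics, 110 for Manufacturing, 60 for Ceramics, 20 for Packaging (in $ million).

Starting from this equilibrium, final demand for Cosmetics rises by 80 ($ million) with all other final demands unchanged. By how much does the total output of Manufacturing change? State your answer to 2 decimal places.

I − A =
  [   1.00    -0.30    -0.25     0.00]
  [  -0.35     0.95     0.00    -0.10]
  [  -0.15    -0.30     1.00    -0.45]
  [  -0.05    -0.15    -0.10     1.00]
Compute the cofactors C_ij = (−1)^(i+j)·(3×3 minor ij) of I−A; the adjugate is their transpose:
adj(I−A) = Cᵀ =
  [ 0.889250   0.378375   0.236750   0.144375]
  [ 0.340750   0.911875   0.098750   0.135625]
  [ 0.291750   0.419250   0.828500   0.414750]
  [ 0.124750   0.197625   0.109500   0.783125]
det(I−A) = Σ_j (I−A)_1j·C_1j = (1.00)(0.889250) + (-0.30)(0.340750) + (-0.25)(0.291750) + (0.00)(0.124750) = 0.7140875
(I − A)⁻¹ = adj(I−A) / det(I−A) ≈
  [   1.2453     0.5299     0.3315     0.2022]
  [   0.4772     1.2770     0.1383     0.1899]
  [   0.4086     0.5871     1.1602     0.5808]
  [   0.1747     0.2768     0.1533     1.0967]
Δx = (I − A)⁻¹ Δd with Δd having +80 in the Cosmetics component and 0 elsewhere.
So Δx_2 = L_21 · (+80), where L_21 = adj(I−A)_21 / det(I−A) = 0.340750 / 0.7140875.
Δx_2 = 0.340750 × (+80) / 0.7140875 = 27.26 / 0.7140875 ≈ 38.17.

Δx_2 = 38.17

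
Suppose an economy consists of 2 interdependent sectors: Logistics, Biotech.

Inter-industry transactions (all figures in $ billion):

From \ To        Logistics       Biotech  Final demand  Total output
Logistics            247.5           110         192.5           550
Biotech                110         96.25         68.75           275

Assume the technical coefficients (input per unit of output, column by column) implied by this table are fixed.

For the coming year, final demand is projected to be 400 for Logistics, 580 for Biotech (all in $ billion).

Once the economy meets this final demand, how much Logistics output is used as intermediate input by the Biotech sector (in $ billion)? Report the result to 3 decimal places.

Technical coefficients a_ij = z_ij / X_j:
  a_LL = 247.5/550 = 0.45, a_BL = 110/550 = 0.20
  a_LB = 110/275 = 0.40, a_BB = 96.25/275 = 0.35
I − A =
  [   0.55    -0.40]
  [  -0.20     0.65]
det(I−A) = (0.55)(0.65) − (-0.40)(-0.20) = 0.2775
adj(I−A) = [[0.65, 0.40], [0.20, 0.55]]
(I − A)⁻¹ = adj(I−A) / det(I−A) ≈
  [   2.3423     1.4414]
  [   0.7207     1.9820]
First solve x = (I − A)⁻¹ d = adj(I−A)·d / det(I−A); in particular x_B = (0.20·400 + 0.55·580) / 0.2775 = 399.00 / 0.2775 ≈ 1437.83784.
Intermediate flow from L to B: z_LB = a_LB · x_B = 0.40 × 399.00 / 0.2775 = 159.60 / 0.2775 ≈ 575.135.

z_LB = 575.135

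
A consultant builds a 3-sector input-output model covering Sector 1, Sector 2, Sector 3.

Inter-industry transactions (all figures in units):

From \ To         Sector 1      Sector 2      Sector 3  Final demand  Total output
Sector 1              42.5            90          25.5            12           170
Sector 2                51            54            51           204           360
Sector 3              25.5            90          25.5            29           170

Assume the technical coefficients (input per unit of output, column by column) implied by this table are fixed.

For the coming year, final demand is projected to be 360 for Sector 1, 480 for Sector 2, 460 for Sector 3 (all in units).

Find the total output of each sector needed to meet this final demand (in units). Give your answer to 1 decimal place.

x_1 = 1173.6, x_2 = 1387.0, x_3 = 1156.2

Technical coefficients a_ij = z_ij / X_j:
  a_11 = 42.5/170 = 0.25, a_21 = 51/170 = 0.30, a_31 = 25.5/170 = 0.15
  a_12 = 90/360 = 0.25, a_22 = 54/360 = 0.15, a_32 = 90/360 = 0.25
  a_13 = 25.5/170 = 0.15, a_23 = 51/170 = 0.30, a_33 = 25.5/170 = 0.15
I − A =
  [   0.75    -0.25    -0.15]
  [  -0.30     0.85    -0.30]
  [  -0.15    -0.25     0.85]
Cofactors of I−A, C_ij = (−1)^(i+j)·(minor ij) (rows/columns in the sector order above):
  C_11 = (0.85)(0.85) − (-0.30)(-0.25) = 0.6475
  C_12 = −[(-0.30)(0.85) − (-0.30)(-0.15)] = 0.3000
  C_13 = (-0.30)(-0.25) − (0.85)(-0.15) = 0.2025
  C_21 = −[(-0.25)(0.85) − (-0.15)(-0.25)] = 0.2500
  C_22 = (0.75)(0.85) − (-0.15)(-0.15) = 0.6150
  C_23 = −[(0.75)(-0.25) − (-0.25)(-0.15)] = 0.2250
  C_31 = (-0.25)(-0.30) − (-0.15)(0.85) = 0.2025
  C_32 = −[(0.75)(-0.30) − (-0.15)(-0.30)] = 0.2700
  C_33 = (0.75)(0.85) − (-0.25)(-0.30) = 0.5625
det(I−A) = Σ_j (I−A)_1j·C_1j = (0.75)(0.6475) + (-0.25)(0.3000) + (-0.15)(0.2025) = 0.38025
adj(I−A) = Cᵀ =
  [ 0.6475   0.2500   0.2025]
  [ 0.3000   0.6150   0.2700]
  [ 0.2025   0.2250   0.5625]
(I − A)⁻¹ = adj(I−A) / det(I−A) ≈
  [   1.7028     0.6575     0.5325]
  [   0.7890     1.6174     0.7101]
  [   0.5325     0.5917     1.4793]
x = (I − A)⁻¹ d = adj(I−A)·d / det(I−A), with det(I−A) = 0.38025:
  x_1 = (0.6475·360 + 0.2500·480 + 0.2025·460) / 0.38025 = 446.25 / 0.38025 ≈ 1173.6
  x_2 = (0.3000·360 + 0.6150·480 + 0.2700·460) / 0.38025 = 527.40 / 0.38025 ≈ 1387.0
  x_3 = (0.2025·360 + 0.2250·480 + 0.5625·460) / 0.38025 = 439.65 / 0.38025 ≈ 1156.2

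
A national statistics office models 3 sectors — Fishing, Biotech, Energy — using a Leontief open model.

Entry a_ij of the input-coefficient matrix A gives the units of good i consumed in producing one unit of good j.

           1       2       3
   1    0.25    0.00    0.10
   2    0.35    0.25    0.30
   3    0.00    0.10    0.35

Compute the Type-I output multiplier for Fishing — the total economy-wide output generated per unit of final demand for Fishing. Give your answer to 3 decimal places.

m_1 = 2.120

I − A =
  [   0.75     0.00    -0.10]
  [  -0.35     0.75    -0.30]
  [   0.00    -0.10     0.65]
Cofactors of I−A, C_ij = (−1)^(i+j)·(minor ij) (rows/columns in the sector order above):
  C_11 = (0.75)(0.65) − (-0.30)(-0.10) = 0.4575
  C_12 = −[(-0.35)(0.65) − (-0.30)(0.00)] = 0.2275
  C_13 = (-0.35)(-0.10) − (0.75)(0.00) = 0.0350
  C_21 = −[(0.00)(0.65) − (-0.10)(-0.10)] = 0.0100
  C_22 = (0.75)(0.65) − (-0.10)(0.00) = 0.4875
  C_23 = −[(0.75)(-0.10) − (0.00)(0.00)] = 0.0750
  C_31 = (0.00)(-0.30) − (-0.10)(0.75) = 0.0750
  C_32 = −[(0.75)(-0.30) − (-0.10)(-0.35)] = 0.2600
  C_33 = (0.75)(0.75) − (0.00)(-0.35) = 0.5625
det(I−A) = Σ_j (I−A)_1j·C_1j = (0.75)(0.4575) + (0.00)(0.2275) + (-0.10)(0.0350) = 0.339625
adj(I−A) = Cᵀ =
  [ 0.4575   0.0100   0.0750]
  [ 0.2275   0.4875   0.2600]
  [ 0.0350   0.0750   0.5625]
(I − A)⁻¹ = adj(I−A) / det(I−A) ≈
  [   1.3471     0.0294     0.2208]
  [   0.6699     1.4354     0.7656]
  [   0.1031     0.2208     1.6562]
The output multiplier for sector j is the column-j sum of the Leontief inverse (I − A)⁻¹ = adj(I−A) / det(I−A).
Column 1 of adj(I−A): (0.4575, 0.2275, 0.0350); det(I−A) = 0.339625.
m_1 = (0.4575 + 0.2275 + 0.0350) / 0.339625 = 0.72 / 0.339625 ≈ 2.120.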